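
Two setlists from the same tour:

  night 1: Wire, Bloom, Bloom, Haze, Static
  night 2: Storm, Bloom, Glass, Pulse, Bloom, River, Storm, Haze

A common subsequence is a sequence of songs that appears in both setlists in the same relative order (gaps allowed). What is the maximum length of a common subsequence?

3

Match Bloom [2,2], then Bloom [3,5], then Haze [4,8] — 3 songs in the same relative order in both. dp[5][8] = 3 confirms this is the maximum.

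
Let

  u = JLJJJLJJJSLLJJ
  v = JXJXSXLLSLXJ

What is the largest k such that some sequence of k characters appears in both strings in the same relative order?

One common subsequence of length 6: J at u[1]=v[3], L at u[2]=v[7], L at u[6]=v[8], S at u[10]=v[9], L at u[11]=v[10], J at u[14]=v[12]. The LCS DP gives dp[14][12] = 6, so this is optimal.

6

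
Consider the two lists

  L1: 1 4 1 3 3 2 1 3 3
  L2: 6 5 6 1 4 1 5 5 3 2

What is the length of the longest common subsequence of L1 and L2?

Match 1 [1,4]; then 4 [2,5]; then 1 [3,6]; then 3 [5,9]; then 2 [6,10] — 5 values in the same relative order in both. dp[9][10] = 5 confirms this is the maximum.

5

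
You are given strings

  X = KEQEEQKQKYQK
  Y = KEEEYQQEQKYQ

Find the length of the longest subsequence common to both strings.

9

Taking K at X[1]=Y[1] → E at X[2]=Y[2] → E at X[4]=Y[3] → E at X[5]=Y[4] → Q at X[6]=Y[7] → Q at X[8]=Y[9] → K at X[9]=Y[10] → Y at X[10]=Y[11] → Q at X[11]=Y[12] gives a common subsequence of length 9. The LCS DP gives dp[12][12] = 9, so this is optimal.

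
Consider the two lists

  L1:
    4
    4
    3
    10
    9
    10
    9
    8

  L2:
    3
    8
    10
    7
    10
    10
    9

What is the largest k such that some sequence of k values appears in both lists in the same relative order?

Match 3 (L1 #3, L2 #1); then 10 (L1 #4, L2 #5); then 10 (L1 #6, L2 #6); then 9 (L1 #7, L2 #7) — 4 values in the same relative order in both. Since dp[8][7] = 4, nothing longer is possible.

4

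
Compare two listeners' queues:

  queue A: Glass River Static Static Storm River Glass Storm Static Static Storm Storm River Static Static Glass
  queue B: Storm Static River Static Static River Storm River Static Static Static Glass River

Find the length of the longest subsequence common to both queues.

Pick River (queue A #2, queue B #3), then Static (queue A #3, queue B #4), then Static (queue A #4, queue B #5), then Storm (queue A #5, queue B #7), then River (queue A #6, queue B #8), then Static (queue A #10, queue B #9), then Static (queue A #14, queue B #10), then Static (queue A #15, queue B #11), then Glass (queue A #16, queue B #12); all 9 songs appear in both, in order, and the DP table's final entry dp[16][13] is also 9, so no common subsequence is longer.

9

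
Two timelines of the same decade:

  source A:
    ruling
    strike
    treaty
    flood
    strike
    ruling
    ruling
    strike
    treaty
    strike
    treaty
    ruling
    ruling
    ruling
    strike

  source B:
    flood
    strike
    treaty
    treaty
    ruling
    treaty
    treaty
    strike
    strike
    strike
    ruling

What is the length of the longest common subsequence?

6

One common subsequence of length 6: ruling [1,5], then treaty [3,7], then strike [5,8], then strike [8,9], then strike [10,10], then ruling [14,11]. dp[15][11] = 6 confirms this is the maximum.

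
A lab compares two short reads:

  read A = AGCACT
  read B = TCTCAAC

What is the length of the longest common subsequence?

3

Pick A (read A #1, read B #5), A (read A #4, read B #6), C (read A #5, read B #7); all 3 bases appear in both, in order. The LCS DP gives dp[6][7] = 3, so this is optimal.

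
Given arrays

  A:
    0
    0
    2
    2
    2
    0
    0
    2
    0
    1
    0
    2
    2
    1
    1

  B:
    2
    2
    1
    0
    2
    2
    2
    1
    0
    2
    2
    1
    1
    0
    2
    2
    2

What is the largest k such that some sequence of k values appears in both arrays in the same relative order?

Taking 0 (A #2, B #4), 2 (A #3, B #5), 2 (A #4, B #6), 2 (A #5, B #7), 0 (A #6, B #9), 2 (A #8, B #11), 1 (A #10, B #13), 0 (A #11, B #14), 2 (A #12, B #16), 2 (A #13, B #17) gives a common subsequence of length 10, and the DP table's final entry dp[15][17] is also 10, so no common subsequence is longer.

10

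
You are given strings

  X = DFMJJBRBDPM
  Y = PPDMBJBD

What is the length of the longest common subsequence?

Let dp[i][j] be the LCS length of the first i characters of X and the first j characters of Y. dp[i][j] = dp[i-1][j-1]+1 when the i-th and j-th characters match, else max(dp[i-1][j], dp[i][j-1]).
    ·  P  P  D  M  B  J  B  D
 ·  0  0  0  0  0  0  0  0  0
 D  0  0  0  1  1  1  1  1  1
 F  0  0  0  1  1  1  1  1  1
 M  0  0  0  1  2  2  2  2  2
 J  0  0  0  1  2  2  3  3  3
 J  0  0  0  1  2  2  3  3  3
 B  0  0  0  1  2  3  3  4  4
 R  0  0  0  1  2  3  3  4  4
 B  0  0  0  1  2  3  3  4  4
 D  0  0  0  1  2  3  3  4  5
 P  0  1  1  1  2  3  3  4  5
 M  0  1  1  1  2  3  3  4  5
dp[11][8] = 5. One LCS (by backtracking along matches): DMJBD.

5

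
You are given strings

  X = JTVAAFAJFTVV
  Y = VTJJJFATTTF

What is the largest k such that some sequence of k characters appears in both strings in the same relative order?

Let dp[i][j] be the LCS length of the first i characters of X and the first j characters of Y. dp[i][j] = dp[i-1][j-1]+1 when the i-th and j-th characters match, else max(dp[i-1][j], dp[i][j-1]).
    ·  V  T  J  J  J  F  A  T  T  T  F
 ·  0  0  0  0  0  0  0  0  0  0  0  0
 J  0  0  0  1  1  1  1  1  1  1  1  1
 T  0  0  1  1  1  1  1  1  2  2  2  2
 V  0  1  1  1  1  1  1  1  2  2  2  2
 A  0  1  1  1  1  1  1  2  2  2  2  2
 A  0  1  1  1  1  1  1  2  2  2  2  2
 F  0  1  1  1  1  1  2  2  2  2  2  3
 A  0  1  1  1  1  1  2  3  3  3  3  3
 J  0  1  1  2  2  2  2  3  3  3  3  3
 F  0  1  1  2  2  2  3  3  3  3  3  4
 T  0  1  2  2  2  2  3  3  4  4  4  4
 V  0  1  2  2  2  2  3  3  4  4  4  4
 V  0  1  2  2  2  2  3  3  4  4  4  4
dp[12][11] = 4. One LCS (by backtracking along matches): JFAF.

4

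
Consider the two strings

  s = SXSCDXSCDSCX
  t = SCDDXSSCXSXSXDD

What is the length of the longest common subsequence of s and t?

8

One common subsequence of length 8: S at s[1]=t[1], then X at s[2]=t[5], then S at s[3]=t[7], then C at s[4]=t[8], then X at s[6]=t[9], then S at s[7]=t[10], then S at s[10]=t[12], then X at s[12]=t[13]. Since dp[12][15] = 8, nothing longer is possible.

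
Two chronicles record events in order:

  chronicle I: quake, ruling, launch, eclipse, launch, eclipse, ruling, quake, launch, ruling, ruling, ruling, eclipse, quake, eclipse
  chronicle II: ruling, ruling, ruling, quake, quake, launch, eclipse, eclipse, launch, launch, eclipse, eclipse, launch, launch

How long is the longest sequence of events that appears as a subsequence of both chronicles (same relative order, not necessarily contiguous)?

7

Pick quake [1,5], then launch [3,6], then eclipse [4,8], then launch [5,9], then launch [9,10], then eclipse [13,11], then eclipse [15,12]; all 7 events appear in both, in order. Since dp[15][14] = 7, nothing longer is possible.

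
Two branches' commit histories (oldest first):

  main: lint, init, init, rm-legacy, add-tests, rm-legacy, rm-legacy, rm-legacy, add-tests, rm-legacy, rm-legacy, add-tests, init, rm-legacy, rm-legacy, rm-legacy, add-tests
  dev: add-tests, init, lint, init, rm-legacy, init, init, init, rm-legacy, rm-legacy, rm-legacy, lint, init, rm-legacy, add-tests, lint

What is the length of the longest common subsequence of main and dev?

Match lint (main #1, dev #3), then init (main #2, dev #7), then init (main #3, dev #8), then rm-legacy (main #4, dev #9), then rm-legacy (main #6, dev #10), then rm-legacy (main #7, dev #11), then init (main #13, dev #13), then rm-legacy (main #16, dev #14), then add-tests (main #17, dev #15) — 9 commits in the same relative order in both. dp[17][16] = 9 confirms this is the maximum.

9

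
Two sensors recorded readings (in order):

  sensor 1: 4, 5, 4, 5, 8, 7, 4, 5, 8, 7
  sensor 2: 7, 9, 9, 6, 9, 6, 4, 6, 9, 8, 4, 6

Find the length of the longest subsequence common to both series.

Taking 4 [1,7], 8 [5,10], 4 [7,11] gives a common subsequence of length 3, and the DP table's final entry dp[10][12] is also 3, so no common subsequence is longer.

3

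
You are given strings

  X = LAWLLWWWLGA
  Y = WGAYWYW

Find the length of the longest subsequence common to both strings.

Let dp[i][j] be the LCS length of the first i characters of X and the first j characters of Y. dp[i][j] = dp[i-1][j-1]+1 when the i-th and j-th characters match, else max(dp[i-1][j], dp[i][j-1]).
    ·  W  G  A  Y  W  Y  W
 ·  0  0  0  0  0  0  0  0
 L  0  0  0  0  0  0  0  0
 A  0  0  0  1  1  1  1  1
 W  0  1  1  1  1  2  2  2
 L  0  1  1  1  1  2  2  2
 L  0  1  1  1  1  2  2  2
 W  0  1  1  1  1  2  2  3
 W  0  1  1  1  1  2  2  3
 W  0  1  1  1  1  2  2  3
 L  0  1  1  1  1  2  2  3
 G  0  1  2  2  2  2  2  3
 A  0  1  2  3  3  3  3  3
dp[11][7] = 3. One LCS (by backtracking along matches): AWW.

3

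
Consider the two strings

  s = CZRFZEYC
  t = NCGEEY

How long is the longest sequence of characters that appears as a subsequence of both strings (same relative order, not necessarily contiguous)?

3

Match C [1,2], E [6,5], Y [7,6] — 3 characters in the same relative order in both. Since dp[8][6] = 3, nothing longer is possible.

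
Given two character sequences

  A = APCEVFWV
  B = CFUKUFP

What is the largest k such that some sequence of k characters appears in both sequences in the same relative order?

One common subsequence of length 2: C at A[3]=B[1], then F at A[6]=B[6], and the DP table's final entry dp[8][7] is also 2, so no common subsequence is longer.

2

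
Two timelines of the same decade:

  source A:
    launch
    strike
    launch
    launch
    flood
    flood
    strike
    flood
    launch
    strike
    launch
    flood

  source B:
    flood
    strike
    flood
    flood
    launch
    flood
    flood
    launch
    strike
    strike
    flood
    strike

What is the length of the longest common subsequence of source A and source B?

7

One common subsequence of length 7: strike [2,2] → launch [4,5] → flood [5,6] → flood [6,7] → strike [7,10] → flood [8,11] → strike [10,12]. dp[12][12] = 7 confirms this is the maximum.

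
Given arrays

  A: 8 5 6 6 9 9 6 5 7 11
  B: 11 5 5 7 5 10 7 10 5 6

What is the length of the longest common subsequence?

3

Let dp[i][j] be the LCS length of the first i values of A and the first j values of B. dp[i][j] = dp[i-1][j-1]+1 when the i-th and j-th values match, else max(dp[i-1][j], dp[i][j-1]).
    · 11  5  5  7  5 10  7 10  5  6
 ·  0  0  0  0  0  0  0  0  0  0  0
 8  0  0  0  0  0  0  0  0  0  0  0
 5  0  0  1  1  1  1  1  1  1  1  1
 6  0  0  1  1  1  1  1  1  1  1  2
 6  0  0  1  1  1  1  1  1  1  1  2
 9  0  0  1  1  1  1  1  1  1  1  2
 9  0  0  1  1  1  1  1  1  1  1  2
 6  0  0  1  1  1  1  1  1  1  1  2
 5  0  0  1  2  2  2  2  2  2  2  2
 7  0  0  1  2  3  3  3  3  3  3  3
11  0  1  1  2  3  3  3  3  3  3  3
dp[10][10] = 3. One LCS (by backtracking along matches): 5, 5, 7.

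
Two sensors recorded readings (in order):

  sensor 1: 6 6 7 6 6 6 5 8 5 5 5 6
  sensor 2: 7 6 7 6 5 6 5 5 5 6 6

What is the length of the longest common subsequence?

8

Let dp[i][j] be the LCS length of the first i values of sensor 1 and the first j values of sensor 2. dp[i][j] = dp[i-1][j-1]+1 when the i-th and j-th values match, else max(dp[i-1][j], dp[i][j-1]).
    ·  7  6  7  6  5  6  5  5  5  6  6
 ·  0  0  0  0  0  0  0  0  0  0  0  0
 6  0  0  1  1  1  1  1  1  1  1  1  1
 6  0  0  1  1  2  2  2  2  2  2  2  2
 7  0  1  1  2  2  2  2  2  2  2  2  2
 6  0  1  2  2  3  3  3  3  3  3  3  3
 6  0  1  2  2  3  3  4  4  4  4  4  4
 6  0  1  2  2  3  3  4  4  4  4  5  5
 5  0  1  2  2  3  4  4  5  5  5  5  5
 8  0  1  2  2  3  4  4  5  5  5  5  5
 5  0  1  2  2  3  4  4  5  6  6  6  6
 5  0  1  2  2  3  4  4  5  6  7  7  7
 5  0  1  2  2  3  4  4  5  6  7  7  7
 6  0  1  2  2  3  4  5  5  6  7  8  8
dp[12][11] = 8. One LCS (by backtracking along matches): 6, 7, 6, 6, 5, 5, 5, 6.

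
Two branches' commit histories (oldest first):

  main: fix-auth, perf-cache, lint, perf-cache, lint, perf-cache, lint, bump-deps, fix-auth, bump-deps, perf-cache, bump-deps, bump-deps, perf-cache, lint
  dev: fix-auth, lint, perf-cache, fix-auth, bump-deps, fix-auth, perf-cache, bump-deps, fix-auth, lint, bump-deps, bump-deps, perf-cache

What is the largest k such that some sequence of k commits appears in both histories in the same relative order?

9

One common subsequence of length 9: fix-auth at main[1]=dev[1], then lint at main[3]=dev[2], then perf-cache at main[4]=dev[3], then perf-cache at main[6]=dev[7], then bump-deps at main[8]=dev[8], then fix-auth at main[9]=dev[9], then bump-deps at main[12]=dev[11], then bump-deps at main[13]=dev[12], then perf-cache at main[14]=dev[13]. Since dp[15][13] = 9, nothing longer is possible.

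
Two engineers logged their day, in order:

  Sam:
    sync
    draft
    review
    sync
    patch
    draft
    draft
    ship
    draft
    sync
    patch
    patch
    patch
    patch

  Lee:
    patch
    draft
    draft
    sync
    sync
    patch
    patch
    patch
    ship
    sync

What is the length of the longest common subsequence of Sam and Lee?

7

Pick patch [5,1], then draft [6,2], then draft [7,3], then sync [10,5], then patch [11,6], then patch [12,7], then patch [13,8]; all 7 tasks appear in both, in order. The LCS DP gives dp[14][10] = 7, so this is optimal.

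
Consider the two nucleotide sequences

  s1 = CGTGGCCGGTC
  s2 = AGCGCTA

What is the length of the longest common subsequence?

Taking C (s1 #1, s2 #3), G (s1 #5, s2 #4), C (s1 #7, s2 #5), T (s1 #10, s2 #6) gives a common subsequence of length 4. dp[11][7] = 4 confirms this is the maximum.

4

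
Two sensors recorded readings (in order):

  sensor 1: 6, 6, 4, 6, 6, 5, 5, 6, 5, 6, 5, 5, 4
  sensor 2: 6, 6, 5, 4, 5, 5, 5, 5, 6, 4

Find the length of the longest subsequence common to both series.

8

Let dp[i][j] be the LCS length of the first i values of sensor 1 and the first j values of sensor 2. dp[i][j] = dp[i-1][j-1]+1 when the i-th and j-th values match, else max(dp[i-1][j], dp[i][j-1]).
    ·  6  6  5  4  5  5  5  5  6  4
 ·  0  0  0  0  0  0  0  0  0  0  0
 6  0  1  1  1  1  1  1  1  1  1  1
 6  0  1  2  2  2  2  2  2  2  2  2
 4  0  1  2  2  3  3  3  3  3  3  3
 6  0  1  2  2  3  3  3  3  3  4  4
 6  0  1  2  2  3  3  3  3  3  4  4
 5  0  1  2  3  3  4  4  4  4  4  4
 5  0  1  2  3  3  4  5  5  5  5  5
 6  0  1  2  3  3  4  5  5  5  6  6
 5  0  1  2  3  3  4  5  6  6  6  6
 6  0  1  2  3  3  4  5  6  6  7  7
 5  0  1  2  3  3  4  5  6  7  7  7
 5  0  1  2  3  3  4  5  6  7  7  7
 4  0  1  2  3  4  4  5  6  7  7  8
dp[13][10] = 8. One LCS (by backtracking along matches): 6, 6, 4, 5, 5, 5, 6, 4.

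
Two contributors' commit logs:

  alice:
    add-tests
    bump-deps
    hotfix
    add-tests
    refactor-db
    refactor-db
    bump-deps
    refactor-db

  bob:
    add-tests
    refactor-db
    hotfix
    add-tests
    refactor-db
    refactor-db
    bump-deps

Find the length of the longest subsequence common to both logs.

6

Match add-tests [1,1]; then hotfix [3,3]; then add-tests [4,4]; then refactor-db [5,5]; then refactor-db [6,6]; then bump-deps [7,7] — 6 commits in the same relative order in both, and the DP table's final entry dp[8][7] is also 6, so no common subsequence is longer.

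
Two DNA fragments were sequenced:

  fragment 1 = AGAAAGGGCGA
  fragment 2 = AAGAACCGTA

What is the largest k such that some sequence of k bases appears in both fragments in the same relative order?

Taking A (fragment 1 #1, fragment 2 #2), then G (fragment 1 #2, fragment 2 #3), then A (fragment 1 #3, fragment 2 #4), then A (fragment 1 #4, fragment 2 #5), then C (fragment 1 #9, fragment 2 #7), then G (fragment 1 #10, fragment 2 #8), then A (fragment 1 #11, fragment 2 #10) gives a common subsequence of length 7. Since dp[11][10] = 7, nothing longer is possible.

7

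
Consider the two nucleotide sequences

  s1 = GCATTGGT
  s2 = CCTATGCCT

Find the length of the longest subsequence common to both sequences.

5

Let dp[i][j] be the LCS length of the first i bases of s1 and the first j bases of s2. dp[i][j] = dp[i-1][j-1]+1 when the i-th and j-th bases match, else max(dp[i-1][j], dp[i][j-1]).
    ·  C  C  T  A  T  G  C  C  T
 ·  0  0  0  0  0  0  0  0  0  0
 G  0  0  0  0  0  0  1  1  1  1
 C  0  1  1  1  1  1  1  2  2  2
 A  0  1  1  1  2  2  2  2  2  2
 T  0  1  1  2  2  3  3  3  3  3
 T  0  1  1  2  2  3  3  3  3  4
 G  0  1  1  2  2  3  4  4  4  4
 G  0  1  1  2  2  3  4  4  4  4
 T  0  1  1  2  2  3  4  4  4  5
dp[8][9] = 5. One LCS (by backtracking along matches): CATGT.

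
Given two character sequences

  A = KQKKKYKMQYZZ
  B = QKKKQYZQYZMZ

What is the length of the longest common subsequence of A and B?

Let dp[i][j] be the LCS length of the first i characters of A and the first j characters of B. dp[i][j] = dp[i-1][j-1]+1 when the i-th and j-th characters match, else max(dp[i-1][j], dp[i][j-1]).
    ·  Q  K  K  K  Q  Y  Z  Q  Y  Z  M  Z
 ·  0  0  0  0  0  0  0  0  0  0  0  0  0
 K  0  0  1  1  1  1  1  1  1  1  1  1  1
 Q  0  1  1  1  1  2  2  2  2  2  2  2  2
 K  0  1  2  2  2  2  2  2  2  2  2  2  2
 K  0  1  2  3  3  3  3  3  3  3  3  3  3
 K  0  1  2  3  4  4  4  4  4  4  4  4  4
 Y  0  1  2  3  4  4  5  5  5  5  5  5  5
 K  0  1  2  3  4  4  5  5  5  5  5  5  5
 M  0  1  2  3  4  4  5  5  5  5  5  6  6
 Q  0  1  2  3  4  5  5  5  6  6  6  6  6
 Y  0  1  2  3  4  5  6  6  6  7  7  7  7
 Z  0  1  2  3  4  5  6  7  7  7  8  8  8
 Z  0  1  2  3  4  5  6  7  7  7  8  8  9
dp[12][12] = 9. One LCS (by backtracking along matches): QKKKYQYZZ.

9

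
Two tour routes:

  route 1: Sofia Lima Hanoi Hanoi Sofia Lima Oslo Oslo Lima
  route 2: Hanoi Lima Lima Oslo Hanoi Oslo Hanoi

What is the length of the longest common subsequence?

Taking Lima at route 1[2]=route 2[2] → Lima at route 1[6]=route 2[3] → Oslo at route 1[7]=route 2[4] → Oslo at route 1[8]=route 2[6] gives a common subsequence of length 4, and the DP table's final entry dp[9][7] is also 4, so no common subsequence is longer.

4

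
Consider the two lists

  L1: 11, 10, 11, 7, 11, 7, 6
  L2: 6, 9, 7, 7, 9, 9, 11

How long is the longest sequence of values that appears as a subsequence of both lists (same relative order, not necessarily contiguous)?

2

Pick 7 at L1[4]=L2[4], then 11 at L1[5]=L2[7]; all 2 values appear in both, in order. Since dp[7][7] = 2, nothing longer is possible.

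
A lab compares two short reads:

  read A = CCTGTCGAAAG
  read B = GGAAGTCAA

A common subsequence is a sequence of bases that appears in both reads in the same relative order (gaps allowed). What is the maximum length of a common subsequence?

5

Let dp[i][j] be the LCS length of the first i bases of read A and the first j bases of read B. dp[i][j] = dp[i-1][j-1]+1 when the i-th and j-th bases match, else max(dp[i-1][j], dp[i][j-1]).
    ·  G  G  A  A  G  T  C  A  A
 ·  0  0  0  0  0  0  0  0  0  0
 C  0  0  0  0  0  0  0  1  1  1
 C  0  0  0  0  0  0  0  1  1  1
 T  0  0  0  0  0  0  1  1  1  1
 G  0  1  1  1  1  1  1  1  1  1
 T  0  1  1  1  1  1  2  2  2  2
 C  0  1  1  1  1  1  2  3  3  3
 G  0  1  2  2  2  2  2  3  3  3
 A  0  1  2  3  3  3  3  3  4  4
 A  0  1  2  3  4  4  4  4  4  5
 A  0  1  2  3  4  4  4  4  5  5
 G  0  1  2  3  4  5  5  5  5  5
dp[11][9] = 5. One LCS (by backtracking along matches): GTCAA.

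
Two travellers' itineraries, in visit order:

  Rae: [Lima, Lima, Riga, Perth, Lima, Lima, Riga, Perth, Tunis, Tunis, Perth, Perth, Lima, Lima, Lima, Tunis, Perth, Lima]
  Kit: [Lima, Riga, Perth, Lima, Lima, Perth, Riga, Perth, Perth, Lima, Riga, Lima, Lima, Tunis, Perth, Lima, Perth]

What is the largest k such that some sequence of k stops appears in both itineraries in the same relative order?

14

Pick Lima at Rae[2]=Kit[1], then Riga at Rae[3]=Kit[2], then Perth at Rae[4]=Kit[3], then Lima at Rae[5]=Kit[4], then Lima at Rae[6]=Kit[5], then Riga at Rae[7]=Kit[7], then Perth at Rae[11]=Kit[8], then Perth at Rae[12]=Kit[9], then Lima at Rae[13]=Kit[10], then Lima at Rae[14]=Kit[12], then Lima at Rae[15]=Kit[13], then Tunis at Rae[16]=Kit[14], then Perth at Rae[17]=Kit[15], then Lima at Rae[18]=Kit[16]; all 14 stops appear in both, in order. Since dp[18][17] = 14, nothing longer is possible.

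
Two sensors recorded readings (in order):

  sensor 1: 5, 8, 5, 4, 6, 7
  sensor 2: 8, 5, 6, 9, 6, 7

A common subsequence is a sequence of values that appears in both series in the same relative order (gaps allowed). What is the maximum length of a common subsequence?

4

One common subsequence of length 4: 8 [2,1], then 5 [3,2], then 6 [5,5], then 7 [6,6]. The LCS DP gives dp[6][6] = 4, so this is optimal.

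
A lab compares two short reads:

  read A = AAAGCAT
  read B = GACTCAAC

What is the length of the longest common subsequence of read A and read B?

4

Let dp[i][j] be the LCS length of the first i bases of read A and the first j bases of read B. dp[i][j] = dp[i-1][j-1]+1 when the i-th and j-th bases match, else max(dp[i-1][j], dp[i][j-1]).
    ·  G  A  C  T  C  A  A  C
 ·  0  0  0  0  0  0  0  0  0
 A  0  0  1  1  1  1  1  1  1
 A  0  0  1  1  1  1  2  2  2
 A  0  0  1  1  1  1  2  3  3
 G  0  1  1  1  1  1  2  3  3
 C  0  1  1  2  2  2  2  3  4
 A  0  1  2  2  2  2  3  3  4
 T  0  1  2  2  3  3  3  3  4
dp[7][8] = 4. One LCS (by backtracking along matches): AAAC.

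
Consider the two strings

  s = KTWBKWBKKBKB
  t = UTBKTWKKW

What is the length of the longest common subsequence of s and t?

6

One common subsequence of length 6: T at s[2]=t[2], then B at s[4]=t[3], then K at s[5]=t[4], then W at s[6]=t[6], then K at s[8]=t[7], then K at s[9]=t[8], and the DP table's final entry dp[12][9] is also 6, so no common subsequence is longer.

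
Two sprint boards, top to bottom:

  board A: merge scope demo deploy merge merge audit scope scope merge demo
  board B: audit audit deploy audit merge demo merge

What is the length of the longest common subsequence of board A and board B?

Match deploy (board A #4, board B #3), then audit (board A #7, board B #4), then merge (board A #10, board B #5), then demo (board A #11, board B #6) — 4 tasks in the same relative order in both. The LCS DP gives dp[11][7] = 4, so this is optimal.

4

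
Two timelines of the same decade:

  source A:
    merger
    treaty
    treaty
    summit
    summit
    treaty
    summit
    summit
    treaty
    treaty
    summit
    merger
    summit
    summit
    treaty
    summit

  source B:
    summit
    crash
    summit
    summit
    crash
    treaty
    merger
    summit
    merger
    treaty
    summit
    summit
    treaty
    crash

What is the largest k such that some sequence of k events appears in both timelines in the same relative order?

Taking summit [4,1], then summit [5,3], then summit [7,4], then treaty [9,6], then summit [11,8], then merger [12,9], then summit [13,11], then summit [14,12], then treaty [15,13] gives a common subsequence of length 9. dp[16][14] = 9 confirms this is the maximum.

9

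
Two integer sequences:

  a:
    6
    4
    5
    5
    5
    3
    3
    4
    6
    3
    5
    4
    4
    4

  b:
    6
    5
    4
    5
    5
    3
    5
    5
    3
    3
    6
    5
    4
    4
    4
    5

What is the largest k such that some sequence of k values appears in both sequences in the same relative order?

12

Pick 6 (a #1, b #1); then 4 (a #2, b #3); then 5 (a #3, b #5); then 5 (a #4, b #7); then 5 (a #5, b #8); then 3 (a #6, b #9); then 3 (a #7, b #10); then 6 (a #9, b #11); then 5 (a #11, b #12); then 4 (a #12, b #13); then 4 (a #13, b #14); then 4 (a #14, b #15); all 12 values appear in both, in order. dp[14][16] = 12 confirms this is the maximum.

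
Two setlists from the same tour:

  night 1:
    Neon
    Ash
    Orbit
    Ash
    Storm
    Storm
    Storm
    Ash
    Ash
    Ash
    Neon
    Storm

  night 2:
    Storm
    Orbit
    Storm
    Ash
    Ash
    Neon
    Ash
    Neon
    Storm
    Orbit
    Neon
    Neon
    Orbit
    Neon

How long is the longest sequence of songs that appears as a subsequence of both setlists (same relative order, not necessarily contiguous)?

7

Match Orbit [3,2] → Storm [7,3] → Ash [8,4] → Ash [9,5] → Ash [10,7] → Neon [11,8] → Storm [12,9] — 7 songs in the same relative order in both. The LCS DP gives dp[12][14] = 7, so this is optimal.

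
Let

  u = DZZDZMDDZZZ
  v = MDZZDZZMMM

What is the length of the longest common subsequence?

Let dp[i][j] be the LCS length of the first i characters of u and the first j characters of v. dp[i][j] = dp[i-1][j-1]+1 when the i-th and j-th characters match, else max(dp[i-1][j], dp[i][j-1]).
    ·  M  D  Z  Z  D  Z  Z  M  M  M
 ·  0  0  0  0  0  0  0  0  0  0  0
 D  0  0  1  1  1  1  1  1  1  1  1
 Z  0  0  1  2  2  2  2  2  2  2  2
 Z  0  0  1  2  3  3  3  3  3  3  3
 D  0  0  1  2  3  4  4  4  4  4  4
 Z  0  0  1  2  3  4  5  5  5  5  5
 M  0  1  1  2  3  4  5  5  6  6  6
 D  0  1  2  2  3  4  5  5  6  6  6
 D  0  1  2  2  3  4  5  5  6  6  6
 Z  0  1  2  3  3  4  5  6  6  6  6
 Z  0  1  2  3  4  4  5  6  6  6  6
 Z  0  1  2  3  4  4  5  6  6  6  6
dp[11][10] = 6. One LCS (by backtracking along matches): DZZDZM.

6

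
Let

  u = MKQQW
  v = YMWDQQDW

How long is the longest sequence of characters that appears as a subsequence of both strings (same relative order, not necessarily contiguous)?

One common subsequence of length 4: M (u #1, v #2), then Q (u #3, v #5), then Q (u #4, v #6), then W (u #5, v #8). The LCS DP gives dp[5][8] = 4, so this is optimal.

4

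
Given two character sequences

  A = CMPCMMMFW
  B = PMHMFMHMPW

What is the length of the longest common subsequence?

Let dp[i][j] be the LCS length of the first i characters of A and the first j characters of B. dp[i][j] = dp[i-1][j-1]+1 when the i-th and j-th characters match, else max(dp[i-1][j], dp[i][j-1]).
    ·  P  M  H  M  F  M  H  M  P  W
 ·  0  0  0  0  0  0  0  0  0  0  0
 C  0  0  0  0  0  0  0  0  0  0  0
 M  0  0  1  1  1  1  1  1  1  1  1
 P  0  1  1  1  1  1  1  1  1  2  2
 C  0  1  1  1  1  1  1  1  1  2  2
 M  0  1  2  2  2  2  2  2  2  2  2
 M  0  1  2  2  3  3  3  3  3  3  3
 M  0  1  2  2  3  3  4  4  4  4  4
 F  0  1  2  2  3  4  4  4  4  4  4
 W  0  1  2  2  3  4  4  4  4  4  5
dp[9][10] = 5. One LCS (by backtracking along matches): MMMMW.

5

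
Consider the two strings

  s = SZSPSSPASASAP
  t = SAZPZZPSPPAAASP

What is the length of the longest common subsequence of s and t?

9

Match S [1,1]; then Z [2,6]; then S [3,8]; then P [4,9]; then P [7,10]; then A [8,12]; then A [10,13]; then S [11,14]; then P [13,15] — 9 characters in the same relative order in both. dp[13][15] = 9 confirms this is the maximum.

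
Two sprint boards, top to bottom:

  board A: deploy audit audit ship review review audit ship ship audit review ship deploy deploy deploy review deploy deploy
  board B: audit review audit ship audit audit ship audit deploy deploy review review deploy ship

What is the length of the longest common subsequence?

Taking audit at board A[2]=board B[1]; then audit at board A[3]=board B[3]; then ship at board A[4]=board B[4]; then audit at board A[7]=board B[6]; then ship at board A[9]=board B[7]; then audit at board A[10]=board B[8]; then deploy at board A[13]=board B[9]; then deploy at board A[14]=board B[10]; then review at board A[16]=board B[12]; then deploy at board A[17]=board B[13] gives a common subsequence of length 10. dp[18][14] = 10 confirms this is the maximum.

10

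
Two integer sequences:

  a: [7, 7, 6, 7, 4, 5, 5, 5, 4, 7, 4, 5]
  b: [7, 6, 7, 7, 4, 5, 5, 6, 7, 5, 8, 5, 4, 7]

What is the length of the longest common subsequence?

Taking 7 [1,1], then 7 [2,3], then 7 [4,4], then 4 [5,5], then 5 [6,7], then 5 [7,10], then 5 [8,12], then 4 [9,13], then 7 [10,14] gives a common subsequence of length 9. The LCS DP gives dp[12][14] = 9, so this is optimal.

9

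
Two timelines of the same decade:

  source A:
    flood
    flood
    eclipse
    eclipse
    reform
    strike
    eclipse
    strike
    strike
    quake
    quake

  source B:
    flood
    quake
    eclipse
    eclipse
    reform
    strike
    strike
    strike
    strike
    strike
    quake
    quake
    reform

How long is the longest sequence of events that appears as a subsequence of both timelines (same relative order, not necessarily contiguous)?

9

Pick flood (source A #1, source B #1); then eclipse (source A #3, source B #3); then eclipse (source A #4, source B #4); then reform (source A #5, source B #5); then strike (source A #6, source B #8); then strike (source A #8, source B #9); then strike (source A #9, source B #10); then quake (source A #10, source B #11); then quake (source A #11, source B #12); all 9 events appear in both, in order, and the DP table's final entry dp[11][13] is also 9, so no common subsequence is longer.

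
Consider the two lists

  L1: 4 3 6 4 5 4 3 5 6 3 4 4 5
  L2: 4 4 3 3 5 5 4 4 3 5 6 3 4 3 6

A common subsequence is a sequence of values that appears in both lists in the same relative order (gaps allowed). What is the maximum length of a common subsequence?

9

Pick 4 (L1 #1, L2 #2), then 3 (L1 #2, L2 #4), then 4 (L1 #4, L2 #7), then 4 (L1 #6, L2 #8), then 3 (L1 #7, L2 #9), then 5 (L1 #8, L2 #10), then 6 (L1 #9, L2 #11), then 3 (L1 #10, L2 #12), then 4 (L1 #11, L2 #13); all 9 values appear in both, in order. The LCS DP gives dp[13][15] = 9, so this is optimal.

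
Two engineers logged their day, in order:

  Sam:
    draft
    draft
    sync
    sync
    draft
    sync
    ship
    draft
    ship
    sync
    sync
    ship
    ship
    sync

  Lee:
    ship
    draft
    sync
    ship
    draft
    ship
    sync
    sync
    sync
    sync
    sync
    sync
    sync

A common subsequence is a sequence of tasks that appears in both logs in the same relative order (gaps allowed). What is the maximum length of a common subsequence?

Taking draft [1,2] → draft [2,5] → sync [3,8] → sync [4,9] → sync [6,10] → sync [10,11] → sync [11,12] → sync [14,13] gives a common subsequence of length 8, and the DP table's final entry dp[14][13] is also 8, so no common subsequence is longer.

8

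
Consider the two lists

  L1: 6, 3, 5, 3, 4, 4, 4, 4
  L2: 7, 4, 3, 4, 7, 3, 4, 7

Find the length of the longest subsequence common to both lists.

Pick 3 at L1[2]=L2[3], 3 at L1[4]=L2[6], 4 at L1[5]=L2[7]; all 3 values appear in both, in order. dp[8][8] = 3 confirms this is the maximum.

3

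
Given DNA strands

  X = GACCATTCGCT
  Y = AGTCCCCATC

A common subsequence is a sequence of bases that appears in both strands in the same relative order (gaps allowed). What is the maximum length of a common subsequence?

6

One common subsequence of length 6: G (X #1, Y #2), C (X #3, Y #6), C (X #4, Y #7), A (X #5, Y #8), T (X #7, Y #9), C (X #10, Y #10). The LCS DP gives dp[11][10] = 6, so this is optimal.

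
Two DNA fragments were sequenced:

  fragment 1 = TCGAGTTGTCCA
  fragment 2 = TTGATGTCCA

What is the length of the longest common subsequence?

One common subsequence of length 9: T [1,2], then G [3,3], then A [4,4], then T [7,5], then G [8,6], then T [9,7], then C [10,8], then C [11,9], then A [12,10]. Since dp[12][10] = 9, nothing longer is possible.

9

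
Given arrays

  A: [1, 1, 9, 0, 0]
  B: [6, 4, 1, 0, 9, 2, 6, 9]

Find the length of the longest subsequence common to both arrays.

Let dp[i][j] be the LCS length of the first i values of A and the first j values of B. dp[i][j] = dp[i-1][j-1]+1 when the i-th and j-th values match, else max(dp[i-1][j], dp[i][j-1]).
    ·  6  4  1  0  9  2  6  9
 ·  0  0  0  0  0  0  0  0  0
 1  0  0  0  1  1  1  1  1  1
 1  0  0  0  1  1  1  1  1  1
 9  0  0  0  1  1  2  2  2  2
 0  0  0  0  1  2  2  2  2  2
 0  0  0  0  1  2  2  2  2  2
dp[5][8] = 2. One LCS (by backtracking along matches): 1, 9.

2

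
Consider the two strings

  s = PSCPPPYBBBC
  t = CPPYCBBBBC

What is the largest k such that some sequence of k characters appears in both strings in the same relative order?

8

Let dp[i][j] be the LCS length of the first i characters of s and the first j characters of t. dp[i][j] = dp[i-1][j-1]+1 when the i-th and j-th characters match, else max(dp[i-1][j], dp[i][j-1]).
    ·  C  P  P  Y  C  B  B  B  B  C
 ·  0  0  0  0  0  0  0  0  0  0  0
 P  0  0  1  1  1  1  1  1  1  1  1
 S  0  0  1  1  1  1  1  1  1  1  1
 C  0  1  1  1  1  2  2  2  2  2  2
 P  0  1  2  2  2  2  2  2  2  2  2
 P  0  1  2  3  3  3  3  3  3  3  3
 P  0  1  2  3  3  3  3  3  3  3  3
 Y  0  1  2  3  4  4  4  4  4  4  4
 B  0  1  2  3  4  4  5  5  5  5  5
 B  0  1  2  3  4  4  5  6  6  6  6
 B  0  1  2  3  4  4  5  6  7  7  7
 C  0  1  2  3  4  5  5  6  7  7  8
dp[11][10] = 8. One LCS (by backtracking along matches): CPPYBBBC.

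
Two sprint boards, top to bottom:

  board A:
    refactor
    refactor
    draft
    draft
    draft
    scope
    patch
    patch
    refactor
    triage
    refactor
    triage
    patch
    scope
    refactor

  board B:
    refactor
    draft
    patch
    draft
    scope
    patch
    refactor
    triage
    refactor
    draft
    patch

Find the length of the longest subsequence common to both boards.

Match refactor at board A[2]=board B[1]; then draft at board A[3]=board B[2]; then draft at board A[5]=board B[4]; then scope at board A[6]=board B[5]; then patch at board A[8]=board B[6]; then refactor at board A[9]=board B[7]; then triage at board A[10]=board B[8]; then refactor at board A[11]=board B[9]; then patch at board A[13]=board B[11] — 9 tasks in the same relative order in both, and the DP table's final entry dp[15][11] is also 9, so no common subsequence is longer.

9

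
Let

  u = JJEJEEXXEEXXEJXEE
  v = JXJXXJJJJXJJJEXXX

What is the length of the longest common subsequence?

8

Pick J (u #1, v #7), J (u #2, v #8), J (u #4, v #9), X (u #7, v #10), E (u #10, v #14), X (u #11, v #15), X (u #12, v #16), X (u #15, v #17); all 8 characters appear in both, in order. dp[17][17] = 8 confirms this is the maximum.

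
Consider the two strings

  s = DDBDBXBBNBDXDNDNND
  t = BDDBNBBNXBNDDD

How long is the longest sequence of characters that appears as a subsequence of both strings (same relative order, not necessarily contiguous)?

Pick D (s #1, t #2), D (s #2, t #3), B (s #3, t #6), B (s #5, t #7), X (s #6, t #9), B (s #8, t #10), N (s #9, t #11), D (s #13, t #12), D (s #15, t #13), D (s #18, t #14); all 10 characters appear in both, in order, and the DP table's final entry dp[18][14] is also 10, so no common subsequence is longer.

10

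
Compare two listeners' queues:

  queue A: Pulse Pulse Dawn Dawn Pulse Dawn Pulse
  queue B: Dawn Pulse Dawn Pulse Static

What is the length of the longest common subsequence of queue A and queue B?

One common subsequence of length 4: Dawn [4,1]; then Pulse [5,2]; then Dawn [6,3]; then Pulse [7,4]. The LCS DP gives dp[7][5] = 4, so this is optimal.

4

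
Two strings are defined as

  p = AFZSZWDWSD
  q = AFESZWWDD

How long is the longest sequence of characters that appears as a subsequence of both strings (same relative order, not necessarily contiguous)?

7

Let dp[i][j] be the LCS length of the first i characters of p and the first j characters of q. dp[i][j] = dp[i-1][j-1]+1 when the i-th and j-th characters match, else max(dp[i-1][j], dp[i][j-1]).
    ·  A  F  E  S  Z  W  W  D  D
 ·  0  0  0  0  0  0  0  0  0  0
 A  0  1  1  1  1  1  1  1  1  1
 F  0  1  2  2  2  2  2  2  2  2
 Z  0  1  2  2  2  3  3  3  3  3
 S  0  1  2  2  3  3  3  3  3  3
 Z  0  1  2  2  3  4  4  4  4  4
 W  0  1  2  2  3  4  5  5  5  5
 D  0  1  2  2  3  4  5  5  6  6
 W  0  1  2  2  3  4  5  6  6  6
 S  0  1  2  2  3  4  5  6  6  6
 D  0  1  2  2  3  4  5  6  7  7
dp[10][9] = 7. One LCS (by backtracking along matches): AFSZWDD.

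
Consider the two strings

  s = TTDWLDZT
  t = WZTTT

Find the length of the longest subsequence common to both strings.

3

Pick T (s #1, t #3) → T (s #2, t #4) → T (s #8, t #5); all 3 characters appear in both, in order, and the DP table's final entry dp[8][5] is also 3, so no common subsequence is longer.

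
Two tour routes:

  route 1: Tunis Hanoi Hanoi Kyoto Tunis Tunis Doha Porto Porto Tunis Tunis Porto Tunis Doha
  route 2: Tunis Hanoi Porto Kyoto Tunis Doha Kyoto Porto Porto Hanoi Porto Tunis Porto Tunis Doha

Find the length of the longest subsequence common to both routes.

11

Pick Tunis [1,1]; then Hanoi [2,2]; then Kyoto [4,4]; then Tunis [6,5]; then Doha [7,6]; then Porto [8,9]; then Porto [9,11]; then Tunis [11,12]; then Porto [12,13]; then Tunis [13,14]; then Doha [14,15]; all 11 stops appear in both, in order, and the DP table's final entry dp[14][15] is also 11, so no common subsequence is longer.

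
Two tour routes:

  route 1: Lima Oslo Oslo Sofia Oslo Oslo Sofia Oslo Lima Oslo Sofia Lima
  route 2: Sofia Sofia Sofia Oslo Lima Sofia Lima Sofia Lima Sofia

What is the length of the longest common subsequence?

Taking Sofia [4,3]; then Oslo [5,4]; then Sofia [7,6]; then Lima [9,7]; then Sofia [11,8]; then Lima [12,9] gives a common subsequence of length 6, and the DP table's final entry dp[12][10] is also 6, so no common subsequence is longer.

6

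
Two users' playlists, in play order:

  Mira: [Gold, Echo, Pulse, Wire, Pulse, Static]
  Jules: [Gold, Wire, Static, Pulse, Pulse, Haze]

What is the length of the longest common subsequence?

One common subsequence of length 3: Gold (Mira #1, Jules #1); then Pulse (Mira #3, Jules #4); then Pulse (Mira #5, Jules #5), and the DP table's final entry dp[6][6] is also 3, so no common subsequence is longer.

3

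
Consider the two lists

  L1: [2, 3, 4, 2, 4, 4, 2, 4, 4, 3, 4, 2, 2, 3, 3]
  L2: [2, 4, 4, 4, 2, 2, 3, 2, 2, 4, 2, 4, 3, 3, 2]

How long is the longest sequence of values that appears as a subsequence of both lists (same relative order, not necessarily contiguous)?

Match 2 (L1 #1, L2 #1), then 4 (L1 #3, L2 #2), then 4 (L1 #5, L2 #3), then 4 (L1 #6, L2 #4), then 2 (L1 #7, L2 #6), then 3 (L1 #10, L2 #7), then 4 (L1 #11, L2 #10), then 2 (L1 #12, L2 #11), then 3 (L1 #14, L2 #13), then 3 (L1 #15, L2 #14) — 10 values in the same relative order in both. Since dp[15][15] = 10, nothing longer is possible.

10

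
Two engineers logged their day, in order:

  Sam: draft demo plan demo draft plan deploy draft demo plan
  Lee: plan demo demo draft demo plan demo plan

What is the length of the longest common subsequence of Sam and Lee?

6

One common subsequence of length 6: demo (Sam #2, Lee #2), demo (Sam #4, Lee #3), draft (Sam #5, Lee #4), plan (Sam #6, Lee #6), demo (Sam #9, Lee #7), plan (Sam #10, Lee #8). Since dp[10][8] = 6, nothing longer is possible.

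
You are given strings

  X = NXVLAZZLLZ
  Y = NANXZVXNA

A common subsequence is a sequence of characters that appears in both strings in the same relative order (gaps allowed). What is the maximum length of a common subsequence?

4

Taking N at X[1]=Y[3], then X at X[2]=Y[4], then V at X[3]=Y[6], then A at X[5]=Y[9] gives a common subsequence of length 4. Since dp[10][9] = 4, nothing longer is possible.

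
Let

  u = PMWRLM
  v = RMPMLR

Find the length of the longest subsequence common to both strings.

Pick P at u[1]=v[3], M at u[2]=v[4], R at u[4]=v[6]; all 3 characters appear in both, in order. dp[6][6] = 3 confirms this is the maximum.

3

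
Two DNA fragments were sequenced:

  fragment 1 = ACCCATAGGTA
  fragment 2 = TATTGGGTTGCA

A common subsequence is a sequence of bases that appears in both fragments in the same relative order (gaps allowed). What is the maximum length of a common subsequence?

6

One common subsequence of length 6: A at fragment 1[1]=fragment 2[2], then T at fragment 1[6]=fragment 2[4], then G at fragment 1[8]=fragment 2[6], then G at fragment 1[9]=fragment 2[7], then T at fragment 1[10]=fragment 2[9], then A at fragment 1[11]=fragment 2[12], and the DP table's final entry dp[11][12] is also 6, so no common subsequence is longer.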